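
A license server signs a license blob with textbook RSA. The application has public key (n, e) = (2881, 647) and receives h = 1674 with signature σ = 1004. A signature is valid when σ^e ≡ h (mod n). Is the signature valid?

Squares mod 2881: σ^1≡1004, σ^2≡2547, σ^4≡2078, σ^8≡2346, σ^16≡1006, σ^32≡805, σ^64≡2681, σ^128≡2547, σ^256≡2078, σ^512≡2346
647 = 512 + 128 + 4 + 2 + 1, so σ^647 ≡ 2346·2547·2078·2547·1004 ≡ 1674 (mod 2881)
σ^647 mod 2881 = 1674 matches h.

valid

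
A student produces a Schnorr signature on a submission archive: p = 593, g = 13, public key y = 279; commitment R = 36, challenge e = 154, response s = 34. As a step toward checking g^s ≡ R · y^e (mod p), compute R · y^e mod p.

279^2 = 77841 ≡ 158
279^4 ≡ 158^2 = 24964 ≡ 58
279^8 ≡ 58^2 = 3364 ≡ 399
279^16 ≡ 399^2 = 159201 ≡ 277
279^32 ≡ 277^2 = 76729 ≡ 232
279^64 ≡ 232^2 = 53824 ≡ 454
279^128 ≡ 454^2 = 206116 ≡ 345
154 = 128 + 16 + 8 + 2, so 279^154 ≡ 345·277·399·158 ≡ 324 (mod 593)
R · y^e ≡ 36·324 = 11664 ≡ 397 (mod 593)

397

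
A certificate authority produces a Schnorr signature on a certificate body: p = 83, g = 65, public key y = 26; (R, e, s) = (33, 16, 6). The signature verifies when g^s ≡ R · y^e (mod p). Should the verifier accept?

g^s mod p:
Squares mod 83: 65^1≡65, 65^2≡75, 65^4≡64
6 = 4 + 2, so 65^6 ≡ 64·75 ≡ 69 (mod 83)
R · y^e mod p:
Squares mod 83: 26^1≡26, 26^2≡12, 26^4≡61, 26^8≡69, 26^16≡30
26^16 ≡ 30 (mod 83)
33·30 = 990 ≡ 77 (mod 83)
69 ≠ 77; the check fails.

reject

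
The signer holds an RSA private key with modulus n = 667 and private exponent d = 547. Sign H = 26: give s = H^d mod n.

351

H^2 ≡ 26^2 = 676 ≡ 9
H^4 ≡ 9^2 = 81
H^8 ≡ 81^2 = 6561 ≡ 558
H^16 ≡ 558^2 = 311364 ≡ 542
H^32 ≡ 542^2 = 293764 ≡ 284
H^64 ≡ 284^2 = 80656 ≡ 616
H^128 ≡ 616^2 = 379456 ≡ 600
H^256 ≡ 600^2 = 360000 ≡ 487
H^512 ≡ 487^2 = 237169 ≡ 384
547 = 512 + 32 + 2 + 1, so H^547 ≡ 384·284·9·26 ≡ 351 (mod 667)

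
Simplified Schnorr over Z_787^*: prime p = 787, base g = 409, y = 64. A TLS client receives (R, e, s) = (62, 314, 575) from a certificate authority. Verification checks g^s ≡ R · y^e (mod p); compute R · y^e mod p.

688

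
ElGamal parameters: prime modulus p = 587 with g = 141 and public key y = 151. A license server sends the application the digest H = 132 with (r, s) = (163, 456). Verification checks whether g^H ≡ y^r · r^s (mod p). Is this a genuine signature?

Left side g^H mod p:
141^2 = 19881 ≡ 510
141^4 ≡ 510^2 = 260100 ≡ 59
141^8 ≡ 59^2 = 3481 ≡ 546
141^16 ≡ 546^2 = 298116 ≡ 507
141^32 ≡ 507^2 = 257049 ≡ 530
141^64 ≡ 530^2 = 280900 ≡ 314
141^128 ≡ 314^2 = 98596 ≡ 567
132 = 128 + 4, so 141^132 ≡ 567·59 ≡ 581 (mod 587)
Right side y^r · r^s mod p:
151^2 = 22801 ≡ 495
151^4 ≡ 495^2 = 245025 ≡ 246
151^8 ≡ 246^2 = 60516 ≡ 55
151^16 ≡ 55^2 = 3025 ≡ 90
151^32 ≡ 90^2 = 8100 ≡ 469
151^64 ≡ 469^2 = 219961 ≡ 423
151^128 ≡ 423^2 = 178929 ≡ 481
163 = 128 + 32 + 2 + 1, so 151^163 ≡ 481·469·495·151 ≡ 256 (mod 587)
163^2 = 26569 ≡ 154
163^4 ≡ 154^2 = 23716 ≡ 236
163^8 ≡ 236^2 = 55696 ≡ 518
163^16 ≡ 518^2 = 268324 ≡ 65
163^32 ≡ 65^2 = 4225 ≡ 116
163^64 ≡ 116^2 = 13456 ≡ 542
163^128 ≡ 542^2 = 293764 ≡ 264
163^256 ≡ 264^2 = 69696 ≡ 430
456 = 256 + 128 + 64 + 8, so 163^456 ≡ 430·264·542·518 ≡ 188 (mod 587)
256·188 = 48128 ≡ 581 (mod 587)
581 ≡ 581 (mod 587), so the signature is genuine.

genuine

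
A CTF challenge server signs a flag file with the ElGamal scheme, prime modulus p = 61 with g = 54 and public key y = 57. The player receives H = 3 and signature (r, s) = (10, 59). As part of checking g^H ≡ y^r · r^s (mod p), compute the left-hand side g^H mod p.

54^2 = 2916 ≡ 49
3 = 2 + 1, so 54^3 ≡ 49·54 ≡ 23 (mod 61)

23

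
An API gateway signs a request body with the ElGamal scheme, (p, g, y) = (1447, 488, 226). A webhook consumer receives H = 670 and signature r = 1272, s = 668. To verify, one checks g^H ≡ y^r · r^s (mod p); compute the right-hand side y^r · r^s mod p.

226^2 = 51076 ≡ 431
226^4 ≡ 431^2 = 185761 ≡ 545
226^8 ≡ 545^2 = 297025 ≡ 390
226^16 ≡ 390^2 = 152100 ≡ 165
226^32 ≡ 165^2 = 27225 ≡ 1179
226^64 ≡ 1179^2 = 1390041 ≡ 921
226^128 ≡ 921^2 = 848241 ≡ 299
226^256 ≡ 299^2 = 89401 ≡ 1134
226^512 ≡ 1134^2 = 1285956 ≡ 1020
226^1024 ≡ 1020^2 = 1040400 ≡ 7
1272 = 1024 + 128 + 64 + 32 + 16 + 8, so 226^1272 ≡ 7·299·921·1179·165·390 ≡ 1267 (mod 1447)
1272^2 = 1617984 ≡ 238
1272^4 ≡ 238^2 = 56644 ≡ 211
1272^8 ≡ 211^2 = 44521 ≡ 1111
1272^16 ≡ 1111^2 = 1234321 ≡ 30
1272^32 ≡ 30^2 = 900
1272^64 ≡ 900^2 = 810000 ≡ 1127
1272^128 ≡ 1127^2 = 1270129 ≡ 1110
1272^256 ≡ 1110^2 = 1232100 ≡ 703
1272^512 ≡ 703^2 = 494209 ≡ 782
668 = 512 + 128 + 16 + 8 + 4, so 1272^668 ≡ 782·1110·30·1111·211 ≡ 1269 (mod 1447)
y^r · r^s ≡ 1267·1269 = 1607823 ≡ 206 (mod 1447)

206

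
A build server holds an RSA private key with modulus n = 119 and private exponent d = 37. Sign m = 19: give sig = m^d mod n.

m^2 ≡ 19^2 = 361 ≡ 4
m^4 ≡ 4^2 = 16
m^8 ≡ 16^2 = 256 ≡ 18
m^16 ≡ 18^2 = 324 ≡ 86
m^32 ≡ 86^2 = 7396 ≡ 18
37 = 32 + 4 + 1, so m^37 ≡ 18·16·19 ≡ 117 (mod 119)

117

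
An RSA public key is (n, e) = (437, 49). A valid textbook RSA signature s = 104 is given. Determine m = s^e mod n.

386

Squares mod 437: s^1≡104, s^2≡328, s^4≡82, s^8≡169, s^16≡156, s^32≡301
49 = 32 + 16 + 1, so s^49 ≡ 301·156·104 ≡ 386 (mod 437)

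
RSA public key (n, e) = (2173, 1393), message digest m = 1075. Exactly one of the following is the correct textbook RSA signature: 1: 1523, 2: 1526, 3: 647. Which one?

2

Candidate 1: Squares mod 2173: 1523^1≡1523, 1523^2≡938, 1523^4≡1952, 1523^8≡1035, 1523^16≡2109, 1523^32≡1923, 1523^64≡1656, 1523^128≡10, 1523^256≡100, 1523^512≡1308, 1523^1024≡713; 1393 = 1024 + 256 + 64 + 32 + 16 + 1, so 1523^1393 ≡ 713·100·1656·1923·2109·1523 ≡ 427 (mod 2173)
Candidate 2: Squares mod 2173: 1526^1≡1526, 1526^2≡1393, 1526^4≡2133, 1526^8≡1600, 1526^16≡206, 1526^32≡1149, 1526^64≡1190, 1526^128≡1477, 1526^256≡2010, 1526^512≡493, 1526^1024≡1846; 1393 = 1024 + 256 + 64 + 32 + 16 + 1, so 1526^1393 ≡ 1846·2010·1190·1149·206·1526 ≡ 1075 (mod 2173)
  → matches m = 1075
Candidate 3: Squares mod 2173: 647^1≡647, 647^2≡1393, 647^4≡2133, 647^8≡1600, 647^16≡206, 647^32≡1149, 647^64≡1190, 647^128≡1477, 647^256≡2010, 647^512≡493, 647^1024≡1846; 1393 = 1024 + 256 + 64 + 32 + 16 + 1, so 647^1393 ≡ 1846·2010·1190·1149·206·647 ≡ 1098 (mod 2173)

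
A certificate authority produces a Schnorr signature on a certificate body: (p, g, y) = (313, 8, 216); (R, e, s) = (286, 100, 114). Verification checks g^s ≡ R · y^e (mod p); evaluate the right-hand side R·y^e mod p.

19

216^2 = 46656 ≡ 19
216^4 ≡ 19^2 = 361 ≡ 48
216^8 ≡ 48^2 = 2304 ≡ 113
216^16 ≡ 113^2 = 12769 ≡ 249
216^32 ≡ 249^2 = 62001 ≡ 27
216^64 ≡ 27^2 = 729 ≡ 103
100 = 64 + 32 + 4, so 216^100 ≡ 103·27·48 ≡ 150 (mod 313)
R · y^e ≡ 286·150 = 42900 ≡ 19 (mod 313)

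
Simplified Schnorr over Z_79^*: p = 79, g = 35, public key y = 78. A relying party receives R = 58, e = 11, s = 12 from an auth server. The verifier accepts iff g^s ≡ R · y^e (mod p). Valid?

yes

g^s mod p:
35^2 = 1225 ≡ 40
35^4 ≡ 40^2 = 1600 ≡ 20
35^8 ≡ 20^2 = 400 ≡ 5
12 = 8 + 4, so 35^12 ≡ 5·20 ≡ 21 (mod 79)
R · y^e mod p:
78^2 = 6084 ≡ 1
78^4 ≡ 1^2 = 1
78^8 ≡ 1^2 = 1
11 = 8 + 2 + 1, so 78^11 ≡ 1·1·78 ≡ 78 (mod 79)
58·78 = 4524 ≡ 21 (mod 79)
21 ≡ 21 (mod 79); signature holds.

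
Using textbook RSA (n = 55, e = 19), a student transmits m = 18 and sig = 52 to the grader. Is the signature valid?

Squares mod 55: sig^1≡52, sig^2≡9, sig^4≡26, sig^8≡16, sig^16≡36
19 = 16 + 2 + 1, so sig^19 ≡ 36·9·52 ≡ 18 (mod 55)
Since 18 equals the digest 18, verification succeeds.

valid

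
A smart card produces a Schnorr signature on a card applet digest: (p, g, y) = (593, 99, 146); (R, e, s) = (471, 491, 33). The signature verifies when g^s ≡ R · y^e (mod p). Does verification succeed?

fails

g^s mod p:
Squares mod 593: 99^1≡99, 99^2≡313, 99^4≡124, 99^8≡551, 99^16≡578, 99^32≡225
33 = 32 + 1, so 99^33 ≡ 225·99 ≡ 334 (mod 593)
R · y^e mod p:
Squares mod 593: 146^1≡146, 146^2≡561, 146^4≡431, 146^8≡152, 146^16≡570, 146^32≡529, 146^64≡538, 146^128≡60, 146^256≡42
491 = 256 + 128 + 64 + 32 + 8 + 2 + 1, so 146^491 ≡ 42·60·538·529·152·561·146 ≡ 193 (mod 593)
471·193 = 90903 ≡ 174 (mod 593)
334 ≠ 174; the check fails.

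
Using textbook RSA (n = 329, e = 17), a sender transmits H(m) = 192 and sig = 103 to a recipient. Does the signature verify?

Squares mod 329: sig^1≡103, sig^2≡81, sig^4≡310, sig^8≡32, sig^16≡37
17 = 16 + 1, so sig^17 ≡ 37·103 ≡ 192 (mod 329)
192 = H(m), so the signature checks out.

verifies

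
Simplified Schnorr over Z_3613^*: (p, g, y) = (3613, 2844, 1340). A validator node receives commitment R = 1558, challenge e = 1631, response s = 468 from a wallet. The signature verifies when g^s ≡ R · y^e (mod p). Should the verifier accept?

g^s mod p:
2844^2 = 8088336 ≡ 2442
2844^4 ≡ 2442^2 = 5963364 ≡ 1914
2844^8 ≡ 1914^2 = 3663396 ≡ 3427
2844^16 ≡ 3427^2 = 11744329 ≡ 2079
2844^32 ≡ 2079^2 = 4322241 ≡ 1093
2844^64 ≡ 1093^2 = 1194649 ≡ 2359
2844^128 ≡ 2359^2 = 5564881 ≡ 861
2844^256 ≡ 861^2 = 741321 ≡ 656
468 = 256 + 128 + 64 + 16 + 4, so 2844^468 ≡ 656·861·2359·2079·1914 ≡ 3549 (mod 3613)
R · y^e mod p:
1340^2 = 1795600 ≡ 3552
1340^4 ≡ 3552^2 = 12616704 ≡ 108
1340^8 ≡ 108^2 = 11664 ≡ 825
1340^16 ≡ 825^2 = 680625 ≡ 1381
1340^32 ≡ 1381^2 = 1907161 ≡ 3110
1340^64 ≡ 3110^2 = 9672100 ≡ 99
1340^128 ≡ 99^2 = 9801 ≡ 2575
1340^256 ≡ 2575^2 = 6630625 ≡ 770
1340^512 ≡ 770^2 = 592900 ≡ 368
1340^1024 ≡ 368^2 = 135424 ≡ 1743
1631 = 1024 + 512 + 64 + 16 + 8 + 4 + 2 + 1, so 1340^1631 ≡ 1743·368·99·1381·825·108·3552·1340 ≡ 2596 (mod 3613)
1558·2596 = 4044568 ≡ 1621 (mod 3613)
3549 ≠ 1621; the check fails.

reject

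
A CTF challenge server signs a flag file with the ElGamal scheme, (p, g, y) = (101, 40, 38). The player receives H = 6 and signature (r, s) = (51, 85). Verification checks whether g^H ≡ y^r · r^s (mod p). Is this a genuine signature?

genuine

Left side g^H mod p:
40^6 mod 101 = 45
Right side y^r · r^s mod p:
38^51 mod 101 = 63
51^85 mod 101 = 44
63·44 = 2772 ≡ 45 (mod 101)
45 ≡ 45 (mod 101), so the signature is genuine.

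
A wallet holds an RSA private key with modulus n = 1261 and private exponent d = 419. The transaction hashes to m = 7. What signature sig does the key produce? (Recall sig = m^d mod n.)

171

m^2 ≡ 7^2 = 49
m^4 ≡ 49^2 = 2401 ≡ 1140
m^8 ≡ 1140^2 = 1299600 ≡ 770
m^16 ≡ 770^2 = 592900 ≡ 230
m^32 ≡ 230^2 = 52900 ≡ 1199
m^64 ≡ 1199^2 = 1437601 ≡ 61
m^128 ≡ 61^2 = 3721 ≡ 1199
m^256 ≡ 1199^2 = 1437601 ≡ 61
419 = 256 + 128 + 32 + 2 + 1, so m^419 ≡ 61·1199·1199·49·7 ≡ 171 (mod 1261)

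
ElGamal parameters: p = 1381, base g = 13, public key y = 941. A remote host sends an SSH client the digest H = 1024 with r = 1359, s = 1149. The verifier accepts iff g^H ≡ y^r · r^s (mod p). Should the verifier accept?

reject

Left side g^H mod p:
13^2 = 169
13^4 ≡ 169^2 = 28561 ≡ 941
13^8 ≡ 941^2 = 885481 ≡ 260
13^16 ≡ 260^2 = 67600 ≡ 1312
13^32 ≡ 1312^2 = 1721344 ≡ 618
13^64 ≡ 618^2 = 381924 ≡ 768
13^128 ≡ 768^2 = 589824 ≡ 137
13^256 ≡ 137^2 = 18769 ≡ 816
13^512 ≡ 816^2 = 665856 ≡ 214
13^1024 ≡ 214^2 = 45796 ≡ 223
Right side y^r · r^s mod p:
941^2 = 885481 ≡ 260
941^4 ≡ 260^2 = 67600 ≡ 1312
941^8 ≡ 1312^2 = 1721344 ≡ 618
941^16 ≡ 618^2 = 381924 ≡ 768
941^32 ≡ 768^2 = 589824 ≡ 137
941^64 ≡ 137^2 = 18769 ≡ 816
941^128 ≡ 816^2 = 665856 ≡ 214
941^256 ≡ 214^2 = 45796 ≡ 223
941^512 ≡ 223^2 = 49729 ≡ 13
941^1024 ≡ 13^2 = 169
1359 = 1024 + 256 + 64 + 8 + 4 + 2 + 1, so 941^1359 ≡ 169·223·816·618·1312·260·941 ≡ 260 (mod 1381)
1359^2 = 1846881 ≡ 484
1359^4 ≡ 484^2 = 234256 ≡ 867
1359^8 ≡ 867^2 = 751689 ≡ 425
1359^16 ≡ 425^2 = 180625 ≡ 1095
1359^32 ≡ 1095^2 = 1199025 ≡ 317
1359^64 ≡ 317^2 = 100489 ≡ 1057
1359^128 ≡ 1057^2 = 1117249 ≡ 20
1359^256 ≡ 20^2 = 400
1359^512 ≡ 400^2 = 160000 ≡ 1185
1359^1024 ≡ 1185^2 = 1404225 ≡ 1129
1149 = 1024 + 64 + 32 + 16 + 8 + 4 + 1, so 1359^1149 ≡ 1129·1057·317·1095·425·867·1359 ≡ 816 (mod 1381)
260·816 = 212160 ≡ 867 (mod 1381)
223 ≠ 867, so verification fails.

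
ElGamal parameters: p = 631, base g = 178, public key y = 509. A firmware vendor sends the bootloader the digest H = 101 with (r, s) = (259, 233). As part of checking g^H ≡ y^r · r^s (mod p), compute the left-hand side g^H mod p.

178^2 = 31684 ≡ 134
178^4 ≡ 134^2 = 17956 ≡ 288
178^8 ≡ 288^2 = 82944 ≡ 283
178^16 ≡ 283^2 = 80089 ≡ 583
178^32 ≡ 583^2 = 339889 ≡ 411
178^64 ≡ 411^2 = 168921 ≡ 444
101 = 64 + 32 + 4 + 1, so 178^101 ≡ 444·411·288·178 ≡ 195 (mod 631)

195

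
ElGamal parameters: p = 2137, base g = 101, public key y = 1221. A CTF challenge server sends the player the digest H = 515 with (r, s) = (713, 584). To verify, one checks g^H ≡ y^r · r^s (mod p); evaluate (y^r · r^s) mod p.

7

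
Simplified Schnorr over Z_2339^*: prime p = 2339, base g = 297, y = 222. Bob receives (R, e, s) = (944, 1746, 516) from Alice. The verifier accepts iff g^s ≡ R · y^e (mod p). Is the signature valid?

g^s mod p:
297^516 mod 2339 = 2001
R · y^e mod p:
222^1746 mod 2339 = 2017
944·2017 = 1904048 ≡ 102 (mod 2339)
2001 ≠ 102; the check fails.

invalid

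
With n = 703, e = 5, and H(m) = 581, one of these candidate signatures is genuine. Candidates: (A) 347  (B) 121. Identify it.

Candidate A: 347^2 = 120409 ≡ 196; 347^4 ≡ 196^2 = 38416 ≡ 454; 5 = 4 + 1, so 347^5 ≡ 454·347 ≡ 66 (mod 703)
Candidate B: 121^2 = 14641 ≡ 581; 121^4 ≡ 581^2 = 337561 ≡ 121; 5 = 4 + 1, so 121^5 ≡ 121·121 ≡ 581 (mod 703)
  → matches H(m) = 581

B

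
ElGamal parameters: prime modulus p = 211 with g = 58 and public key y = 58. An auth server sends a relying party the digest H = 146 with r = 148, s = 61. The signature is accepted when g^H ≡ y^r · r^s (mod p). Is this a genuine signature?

forged

Left side g^H mod p:
Squares mod 211: 58^1≡58, 58^2≡199, 58^4≡144, 58^8≡58, 58^16≡199, 58^32≡144, 58^64≡58, 58^128≡199
146 = 128 + 16 + 2, so 58^146 ≡ 199·199·199 ≡ 171 (mod 211)
Right side y^r · r^s mod p:
Squares mod 211: 58^1≡58, 58^2≡199, 58^4≡144, 58^8≡58, 58^16≡199, 58^32≡144, 58^64≡58, 58^128≡199
148 = 128 + 16 + 4, so 58^148 ≡ 199·199·144 ≡ 58 (mod 211)
Squares mod 211: 148^1≡148, 148^2≡171, 148^4≡123, 148^8≡148, 148^16≡171, 148^32≡123
61 = 32 + 16 + 8 + 4 + 1, so 148^61 ≡ 123·171·148·123·148 ≡ 58 (mod 211)
58·58 = 3364 ≡ 199 (mod 211)
171 ≠ 199, so verification fails.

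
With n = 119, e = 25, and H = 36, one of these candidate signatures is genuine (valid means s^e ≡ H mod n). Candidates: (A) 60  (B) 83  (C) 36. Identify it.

C

Candidate A: Squares mod 119: 60^1≡60, 60^2≡30, 60^4≡67, 60^8≡86, 60^16≡18; 25 = 16 + 8 + 1, so 60^25 ≡ 18·86·60 ≡ 60 (mod 119)
Candidate B: Squares mod 119: 83^1≡83, 83^2≡106, 83^4≡50, 83^8≡1, 83^16≡1; 25 = 16 + 8 + 1, so 83^25 ≡ 1·1·83 ≡ 83 (mod 119)
Candidate C: Squares mod 119: 36^1≡36, 36^2≡106, 36^4≡50, 36^8≡1, 36^16≡1; 25 = 16 + 8 + 1, so 36^25 ≡ 1·1·36 ≡ 36 (mod 119)
  → matches H = 36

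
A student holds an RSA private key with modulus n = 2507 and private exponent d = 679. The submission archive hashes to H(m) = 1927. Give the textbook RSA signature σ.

959

Squares mod 2507: (H(m))^1≡1927, (H(m))^2≡462, (H(m))^4≡349, (H(m))^8≡1465, (H(m))^16≡233, (H(m))^32≡1642, (H(m))^64≡1139, (H(m))^128≡1202, (H(m))^256≡772, (H(m))^512≡1825
679 = 512 + 128 + 32 + 4 + 2 + 1, so (H(m))^679 ≡ 1825·1202·1642·349·462·1927 ≡ 959 (mod 2507)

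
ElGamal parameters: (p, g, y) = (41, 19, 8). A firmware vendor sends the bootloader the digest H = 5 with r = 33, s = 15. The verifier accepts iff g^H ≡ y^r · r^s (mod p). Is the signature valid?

Left side g^H mod p:
19^2 = 361 ≡ 33
19^4 ≡ 33^2 = 1089 ≡ 23
5 = 4 + 1, so 19^5 ≡ 23·19 ≡ 27 (mod 41)
Right side y^r · r^s mod p:
8^2 = 64 ≡ 23
8^4 ≡ 23^2 = 529 ≡ 37
8^8 ≡ 37^2 = 1369 ≡ 16
8^16 ≡ 16^2 = 256 ≡ 10
8^32 ≡ 10^2 = 100 ≡ 18
33 = 32 + 1, so 8^33 ≡ 18·8 ≡ 21 (mod 41)
33^2 = 1089 ≡ 23
33^4 ≡ 23^2 = 529 ≡ 37
33^8 ≡ 37^2 = 1369 ≡ 16
15 = 8 + 4 + 2 + 1, so 33^15 ≡ 16·37·23·33 ≡ 9 (mod 41)
21·9 = 189 ≡ 25 (mod 41)
27 ≠ 25, so verification fails.

invalid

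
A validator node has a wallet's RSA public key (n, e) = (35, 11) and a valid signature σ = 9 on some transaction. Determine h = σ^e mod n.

4

σ^11 mod 35 = 4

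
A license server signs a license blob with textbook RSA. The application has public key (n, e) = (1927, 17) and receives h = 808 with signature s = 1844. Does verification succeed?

fails

s^2 ≡ 1844^2 = 3400336 ≡ 1108
s^4 ≡ 1108^2 = 1227664 ≡ 165
s^8 ≡ 165^2 = 27225 ≡ 247
s^16 ≡ 247^2 = 61009 ≡ 1272
17 = 16 + 1, so s^17 ≡ 1272·1844 ≡ 409 (mod 1927)
409 ≠ 808, so verification fails.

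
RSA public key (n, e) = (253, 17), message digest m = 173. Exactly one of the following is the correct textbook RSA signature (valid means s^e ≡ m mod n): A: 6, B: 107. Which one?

Candidate A: 6^2 = 36; 6^4 ≡ 36^2 = 1296 ≡ 31; 6^8 ≡ 31^2 = 961 ≡ 202; 6^16 ≡ 202^2 = 40804 ≡ 71; 17 = 16 + 1, so 6^17 ≡ 71·6 ≡ 173 (mod 253)
  → matches m = 173
Candidate B: 107^2 = 11449 ≡ 64; 107^4 ≡ 64^2 = 4096 ≡ 48; 107^8 ≡ 48^2 = 2304 ≡ 27; 107^16 ≡ 27^2 = 729 ≡ 223; 17 = 16 + 1, so 107^17 ≡ 223·107 ≡ 79 (mod 253)

A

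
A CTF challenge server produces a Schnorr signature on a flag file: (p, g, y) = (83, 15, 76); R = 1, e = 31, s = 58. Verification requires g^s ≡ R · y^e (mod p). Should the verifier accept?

g^s mod p:
15^58 mod 83 = 4
R · y^e mod p:
76^31 mod 83 = 79
1·79 = 79 ≡ 79 (mod 83)
4 ≠ 79; the check fails.

reject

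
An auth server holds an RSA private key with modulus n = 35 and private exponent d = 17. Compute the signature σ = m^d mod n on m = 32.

2

m^2 ≡ 32^2 = 1024 ≡ 9
m^4 ≡ 9^2 = 81 ≡ 11
m^8 ≡ 11^2 = 121 ≡ 16
m^16 ≡ 16^2 = 256 ≡ 11
17 = 16 + 1, so m^17 ≡ 11·32 ≡ 2 (mod 35)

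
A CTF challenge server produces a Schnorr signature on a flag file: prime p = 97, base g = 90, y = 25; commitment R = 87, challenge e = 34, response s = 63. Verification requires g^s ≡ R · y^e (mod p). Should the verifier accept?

g^s mod p:
Squares mod 97: 90^1≡90, 90^2≡49, 90^4≡73, 90^8≡91, 90^16≡36, 90^32≡35
63 = 32 + 16 + 8 + 4 + 2 + 1, so 90^63 ≡ 35·36·91·73·49·90 ≡ 19 (mod 97)
R · y^e mod p:
Squares mod 97: 25^1≡25, 25^2≡43, 25^4≡6, 25^8≡36, 25^16≡35, 25^32≡61
34 = 32 + 2, so 25^34 ≡ 61·43 ≡ 4 (mod 97)
87·4 = 348 ≡ 57 (mod 97)
19 ≠ 57; the check fails.

reject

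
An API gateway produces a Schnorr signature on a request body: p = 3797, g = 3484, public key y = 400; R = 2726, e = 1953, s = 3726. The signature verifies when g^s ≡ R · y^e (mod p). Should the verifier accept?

g^s mod p:
3484^2 = 12138256 ≡ 3044
3484^4 ≡ 3044^2 = 9265936 ≡ 1256
3484^8 ≡ 1256^2 = 1577536 ≡ 1781
3484^16 ≡ 1781^2 = 3171961 ≡ 1466
3484^32 ≡ 1466^2 = 2149156 ≡ 54
3484^64 ≡ 54^2 = 2916
3484^128 ≡ 2916^2 = 8503056 ≡ 1573
3484^256 ≡ 1573^2 = 2474329 ≡ 2482
3484^512 ≡ 2482^2 = 6160324 ≡ 1590
3484^1024 ≡ 1590^2 = 2528100 ≡ 3095
3484^2048 ≡ 3095^2 = 9579025 ≡ 2991
3726 = 2048 + 1024 + 512 + 128 + 8 + 4 + 2, so 3484^3726 ≡ 2991·3095·1590·1573·1781·1256·3044 ≡ 216 (mod 3797)
R · y^e mod p:
400^2 = 160000 ≡ 526
400^4 ≡ 526^2 = 276676 ≡ 3292
400^8 ≡ 3292^2 = 10837264 ≡ 626
400^16 ≡ 626^2 = 391876 ≡ 785
400^32 ≡ 785^2 = 616225 ≡ 1111
400^64 ≡ 1111^2 = 1234321 ≡ 296
400^128 ≡ 296^2 = 87616 ≡ 285
400^256 ≡ 285^2 = 81225 ≡ 1488
400^512 ≡ 1488^2 = 2214144 ≡ 493
400^1024 ≡ 493^2 = 243049 ≡ 41
1953 = 1024 + 512 + 256 + 128 + 32 + 1, so 400^1953 ≡ 41·493·1488·285·1111·400 ≡ 3382 (mod 3797)
2726·3382 = 9219332 ≡ 216 (mod 3797)
216 ≡ 216 (mod 3797); signature holds.

accept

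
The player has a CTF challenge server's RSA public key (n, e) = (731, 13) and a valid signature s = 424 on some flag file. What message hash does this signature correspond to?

s^2 ≡ 424^2 = 179776 ≡ 681
s^4 ≡ 681^2 = 463761 ≡ 307
s^8 ≡ 307^2 = 94249 ≡ 681
13 = 8 + 4 + 1, so s^13 ≡ 681·307·424 ≡ 424 (mod 731)

424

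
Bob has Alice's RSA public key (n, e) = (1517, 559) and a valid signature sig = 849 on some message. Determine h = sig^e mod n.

Squares mod 1517: sig^1≡849, sig^2≡226, sig^4≡1015, sig^8≡182, sig^16≡1267, sig^32≡303, sig^64≡789, sig^128≡551, sig^256≡201, sig^512≡959
559 = 512 + 32 + 8 + 4 + 2 + 1, so sig^559 ≡ 959·303·182·1015·226·849 ≡ 1001 (mod 1517)

1001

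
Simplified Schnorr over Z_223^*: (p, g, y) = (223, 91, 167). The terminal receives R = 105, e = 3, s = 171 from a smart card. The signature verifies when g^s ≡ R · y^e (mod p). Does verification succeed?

passes

g^s mod p:
91^2 = 8281 ≡ 30
91^4 ≡ 30^2 = 900 ≡ 8
91^8 ≡ 8^2 = 64
91^16 ≡ 64^2 = 4096 ≡ 82
91^32 ≡ 82^2 = 6724 ≡ 34
91^64 ≡ 34^2 = 1156 ≡ 41
91^128 ≡ 41^2 = 1681 ≡ 120
171 = 128 + 32 + 8 + 2 + 1, so 91^171 ≡ 120·34·64·30·91 ≡ 190 (mod 223)
R · y^e mod p:
167^2 = 27889 ≡ 14
3 = 2 + 1, so 167^3 ≡ 14·167 ≡ 108 (mod 223)
105·108 = 11340 ≡ 190 (mod 223)
190 ≡ 190 (mod 223); signature holds.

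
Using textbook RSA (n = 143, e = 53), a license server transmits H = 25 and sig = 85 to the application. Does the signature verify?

Squares mod 143: sig^1≡85, sig^2≡75, sig^4≡48, sig^8≡16, sig^16≡113, sig^32≡42
53 = 32 + 16 + 4 + 1, so sig^53 ≡ 42·113·48·85 ≡ 50 (mod 143)
sig^53 mod 143 = 50, but H = 25.

does not verify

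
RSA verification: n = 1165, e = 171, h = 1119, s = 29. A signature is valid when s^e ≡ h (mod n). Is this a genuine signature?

genuine

Squares mod 1165: s^1≡29, s^2≡841, s^4≡126, s^8≡731, s^16≡791, s^32≡76, s^64≡1116, s^128≡71
171 = 128 + 32 + 8 + 2 + 1, so s^171 ≡ 71·76·731·841·29 ≡ 1119 (mod 1165)
s^171 mod 1165 = 1119 matches h.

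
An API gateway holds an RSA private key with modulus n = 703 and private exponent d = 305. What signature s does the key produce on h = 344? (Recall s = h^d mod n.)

656

h^2 ≡ 344^2 = 118336 ≡ 232
h^4 ≡ 232^2 = 53824 ≡ 396
h^8 ≡ 396^2 = 156816 ≡ 47
h^16 ≡ 47^2 = 2209 ≡ 100
h^32 ≡ 100^2 = 10000 ≡ 158
h^64 ≡ 158^2 = 24964 ≡ 359
h^128 ≡ 359^2 = 128881 ≡ 232
h^256 ≡ 232^2 = 53824 ≡ 396
305 = 256 + 32 + 16 + 1, so h^305 ≡ 396·158·100·344 ≡ 656 (mod 703)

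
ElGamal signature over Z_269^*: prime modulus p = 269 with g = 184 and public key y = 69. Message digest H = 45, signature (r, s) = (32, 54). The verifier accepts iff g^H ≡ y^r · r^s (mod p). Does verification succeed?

fails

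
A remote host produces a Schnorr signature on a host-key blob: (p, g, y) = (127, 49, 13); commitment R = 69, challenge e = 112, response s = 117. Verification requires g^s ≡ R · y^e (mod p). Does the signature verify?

does not verify

g^s mod p:
49^2 = 2401 ≡ 115
49^4 ≡ 115^2 = 13225 ≡ 17
49^8 ≡ 17^2 = 289 ≡ 35
49^16 ≡ 35^2 = 1225 ≡ 82
49^32 ≡ 82^2 = 6724 ≡ 120
49^64 ≡ 120^2 = 14400 ≡ 49
117 = 64 + 32 + 16 + 4 + 1, so 49^117 ≡ 49·120·82·17·49 ≡ 2 (mod 127)
R · y^e mod p:
13^2 = 169 ≡ 42
13^4 ≡ 42^2 = 1764 ≡ 113
13^8 ≡ 113^2 = 12769 ≡ 69
13^16 ≡ 69^2 = 4761 ≡ 62
13^32 ≡ 62^2 = 3844 ≡ 34
13^64 ≡ 34^2 = 1156 ≡ 13
112 = 64 + 32 + 16, so 13^112 ≡ 13·34·62 ≡ 99 (mod 127)
69·99 = 6831 ≡ 100 (mod 127)
2 ≠ 100; the check fails.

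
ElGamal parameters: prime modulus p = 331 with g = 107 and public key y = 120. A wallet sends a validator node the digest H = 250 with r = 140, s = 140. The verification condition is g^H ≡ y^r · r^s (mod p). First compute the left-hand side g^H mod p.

89

Squares mod 331: 107^1≡107, 107^2≡195, 107^4≡291, 107^8≡276, 107^16≡46, 107^32≡130, 107^64≡19, 107^128≡30
250 = 128 + 64 + 32 + 16 + 8 + 2, so 107^250 ≡ 30·19·130·46·276·195 ≡ 89 (mod 331)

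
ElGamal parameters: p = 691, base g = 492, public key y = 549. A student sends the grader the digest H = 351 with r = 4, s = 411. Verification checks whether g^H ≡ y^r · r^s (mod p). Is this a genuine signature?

Left side g^H mod p:
492^351 mod 691 = 582
Right side y^r · r^s mod p:
549^4 mod 691 = 423
4^411 mod 691 = 218
423·218 = 92214 ≡ 311 (mod 691)
582 ≠ 311, so verification fails.

forged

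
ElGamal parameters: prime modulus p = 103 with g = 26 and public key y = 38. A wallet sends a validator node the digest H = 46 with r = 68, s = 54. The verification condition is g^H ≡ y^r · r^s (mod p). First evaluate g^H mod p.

26^2 = 676 ≡ 58
26^4 ≡ 58^2 = 3364 ≡ 68
26^8 ≡ 68^2 = 4624 ≡ 92
26^16 ≡ 92^2 = 8464 ≡ 18
26^32 ≡ 18^2 = 324 ≡ 15
46 = 32 + 8 + 4 + 2, so 26^46 ≡ 15·92·68·58 ≡ 97 (mod 103)

97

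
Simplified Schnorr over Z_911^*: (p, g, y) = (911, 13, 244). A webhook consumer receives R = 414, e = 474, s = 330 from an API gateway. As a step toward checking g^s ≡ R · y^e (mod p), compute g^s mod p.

687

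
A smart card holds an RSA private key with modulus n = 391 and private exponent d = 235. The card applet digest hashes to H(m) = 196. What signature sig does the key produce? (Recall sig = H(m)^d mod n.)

Squares mod 391: (H(m))^1≡196, (H(m))^2≡98, (H(m))^4≡220, (H(m))^8≡307, (H(m))^16≡18, (H(m))^32≡324, (H(m))^64≡188, (H(m))^128≡154
235 = 128 + 64 + 32 + 8 + 2 + 1, so (H(m))^235 ≡ 154·188·324·307·98·196 ≡ 151 (mod 391)

151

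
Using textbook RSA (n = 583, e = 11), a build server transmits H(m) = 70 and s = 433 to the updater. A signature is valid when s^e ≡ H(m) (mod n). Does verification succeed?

passes

Squares mod 583: s^1≡433, s^2≡346, s^4≡201, s^8≡174
11 = 8 + 2 + 1, so s^11 ≡ 174·346·433 ≡ 70 (mod 583)
Since 70 equals the digest 70, verification succeeds.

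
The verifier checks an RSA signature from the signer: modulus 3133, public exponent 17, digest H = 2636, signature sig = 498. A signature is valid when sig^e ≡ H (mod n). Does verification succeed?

passes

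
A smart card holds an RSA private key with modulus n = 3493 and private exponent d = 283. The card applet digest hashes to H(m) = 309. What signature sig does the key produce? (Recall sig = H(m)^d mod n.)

Squares mod 3493: (H(m))^1≡309, (H(m))^2≡1170, (H(m))^4≡3137, (H(m))^8≡988, (H(m))^16≡1597, (H(m))^32≡519, (H(m))^64≡400, (H(m))^128≡2815, (H(m))^256≡2101
283 = 256 + 16 + 8 + 2 + 1, so (H(m))^283 ≡ 2101·1597·988·1170·309 ≡ 1051 (mod 3493)

1051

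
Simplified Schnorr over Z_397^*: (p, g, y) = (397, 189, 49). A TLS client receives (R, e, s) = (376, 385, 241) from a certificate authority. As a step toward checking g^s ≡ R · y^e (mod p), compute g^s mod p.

51

189^241 mod 397 = 51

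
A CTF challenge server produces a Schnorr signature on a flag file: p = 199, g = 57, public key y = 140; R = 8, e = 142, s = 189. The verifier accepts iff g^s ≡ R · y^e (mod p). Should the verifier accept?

g^s mod p:
57^189 mod 199 = 188
R · y^e mod p:
140^142 mod 199 = 123
8·123 = 984 ≡ 188 (mod 199)
188 ≡ 188 (mod 199); signature holds.

accept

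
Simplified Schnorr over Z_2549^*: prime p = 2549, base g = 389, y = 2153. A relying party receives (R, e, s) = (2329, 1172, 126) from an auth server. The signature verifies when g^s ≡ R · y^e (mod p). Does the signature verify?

does not verify

g^s mod p:
Squares mod 2549: 389^1≡389, 389^2≡930, 389^4≡789, 389^8≡565, 389^16≡600, 389^32≡591, 389^64≡68
126 = 64 + 32 + 16 + 8 + 4 + 2, so 389^126 ≡ 68·591·600·565·789·930 ≡ 1496 (mod 2549)
R · y^e mod p:
Squares mod 2549: 2153^1≡2153, 2153^2≡1327, 2153^4≡2119, 2153^8≡1372, 2153^16≡1222, 2153^32≡2119, 2153^64≡1372, 2153^128≡1222, 2153^256≡2119, 2153^512≡1372, 2153^1024≡1222
1172 = 1024 + 128 + 16 + 4, so 2153^1172 ≡ 1222·1222·1222·2119 ≡ 1891 (mod 2549)
2329·1891 = 4404139 ≡ 2016 (mod 2549)
1496 ≠ 2016; the check fails.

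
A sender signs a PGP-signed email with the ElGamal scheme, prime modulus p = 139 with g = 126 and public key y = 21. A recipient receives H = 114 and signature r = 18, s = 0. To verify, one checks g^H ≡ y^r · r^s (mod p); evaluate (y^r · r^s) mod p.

21^2 = 441 ≡ 24
21^4 ≡ 24^2 = 576 ≡ 20
21^8 ≡ 20^2 = 400 ≡ 122
21^16 ≡ 122^2 = 14884 ≡ 11
18 = 16 + 2, so 21^18 ≡ 11·24 ≡ 125 (mod 139)
18^0 mod 139 = 1
y^r · r^s ≡ 125·1 = 125 ≡ 125 (mod 139)

125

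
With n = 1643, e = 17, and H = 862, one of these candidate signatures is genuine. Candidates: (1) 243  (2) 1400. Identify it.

2

Candidate 1: 243^2 = 59049 ≡ 1544; 243^4 ≡ 1544^2 = 2383936 ≡ 1586; 243^8 ≡ 1586^2 = 2515396 ≡ 1606; 243^16 ≡ 1606^2 = 2579236 ≡ 1369; 17 = 16 + 1, so 243^17 ≡ 1369·243 ≡ 781 (mod 1643)
Candidate 2: 1400^2 = 1960000 ≡ 1544; 1400^4 ≡ 1544^2 = 2383936 ≡ 1586; 1400^8 ≡ 1586^2 = 2515396 ≡ 1606; 1400^16 ≡ 1606^2 = 2579236 ≡ 1369; 17 = 16 + 1, so 1400^17 ≡ 1369·1400 ≡ 862 (mod 1643)
  → matches H = 862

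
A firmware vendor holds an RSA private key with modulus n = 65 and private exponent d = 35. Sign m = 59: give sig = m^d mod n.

m^2 ≡ 59^2 = 3481 ≡ 36
m^4 ≡ 36^2 = 1296 ≡ 61
m^8 ≡ 61^2 = 3721 ≡ 16
m^16 ≡ 16^2 = 256 ≡ 61
m^32 ≡ 61^2 = 3721 ≡ 16
35 = 32 + 2 + 1, so m^35 ≡ 16·36·59 ≡ 54 (mod 65)

54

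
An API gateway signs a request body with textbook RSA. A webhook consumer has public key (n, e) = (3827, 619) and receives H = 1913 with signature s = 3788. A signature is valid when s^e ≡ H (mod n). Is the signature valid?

Squares mod 3827: s^1≡3788, s^2≡1521, s^4≡1933, s^8≡1337, s^16≡360, s^32≡3309, s^64≡434, s^128≡833, s^256≡1202, s^512≡2025
619 = 512 + 64 + 32 + 8 + 2 + 1, so s^619 ≡ 2025·434·3309·1337·1521·3788 ≡ 1913 (mod 3827)
1913 = H, so the signature checks out.

valid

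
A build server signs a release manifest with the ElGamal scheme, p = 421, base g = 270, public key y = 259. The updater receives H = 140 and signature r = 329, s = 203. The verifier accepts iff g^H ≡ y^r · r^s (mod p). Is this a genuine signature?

Left side g^H mod p:
270^2 = 72900 ≡ 67
270^4 ≡ 67^2 = 4489 ≡ 279
270^8 ≡ 279^2 = 77841 ≡ 377
270^16 ≡ 377^2 = 142129 ≡ 252
270^32 ≡ 252^2 = 63504 ≡ 354
270^64 ≡ 354^2 = 125316 ≡ 279
270^128 ≡ 279^2 = 77841 ≡ 377
140 = 128 + 8 + 4, so 270^140 ≡ 377·377·279 ≡ 1 (mod 421)
Right side y^r · r^s mod p:
259^2 = 67081 ≡ 142
259^4 ≡ 142^2 = 20164 ≡ 377
259^8 ≡ 377^2 = 142129 ≡ 252
259^16 ≡ 252^2 = 63504 ≡ 354
259^32 ≡ 354^2 = 125316 ≡ 279
259^64 ≡ 279^2 = 77841 ≡ 377
259^128 ≡ 377^2 = 142129 ≡ 252
259^256 ≡ 252^2 = 63504 ≡ 354
329 = 256 + 64 + 8 + 1, so 259^329 ≡ 354·377·252·259 ≡ 13 (mod 421)
329^2 = 108241 ≡ 44
329^4 ≡ 44^2 = 1936 ≡ 252
329^8 ≡ 252^2 = 63504 ≡ 354
329^16 ≡ 354^2 = 125316 ≡ 279
329^32 ≡ 279^2 = 77841 ≡ 377
329^64 ≡ 377^2 = 142129 ≡ 252
329^128 ≡ 252^2 = 63504 ≡ 354
203 = 128 + 64 + 8 + 2 + 1, so 329^203 ≡ 354·252·354·44·329 ≡ 162 (mod 421)
13·162 = 2106 ≡ 1 (mod 421)
1 ≡ 1 (mod 421), so the signature is genuine.

genuine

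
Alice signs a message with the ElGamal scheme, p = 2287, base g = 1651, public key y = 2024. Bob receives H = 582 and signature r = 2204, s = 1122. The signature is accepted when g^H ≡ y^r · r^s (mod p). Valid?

yes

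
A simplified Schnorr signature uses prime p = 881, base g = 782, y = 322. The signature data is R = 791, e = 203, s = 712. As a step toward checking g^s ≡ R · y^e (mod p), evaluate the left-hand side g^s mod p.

672

Squares mod 881: 782^1≡782, 782^2≡110, 782^4≡647, 782^8≡134, 782^16≡336, 782^32≡128, 782^64≡526, 782^128≡42, 782^256≡2, 782^512≡4
712 = 512 + 128 + 64 + 8, so 782^712 ≡ 4·42·526·134 ≡ 672 (mod 881)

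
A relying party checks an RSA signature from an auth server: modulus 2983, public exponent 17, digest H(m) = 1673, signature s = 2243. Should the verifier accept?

Squares mod 2983: s^1≡2243, s^2≡1711, s^4≡1198, s^8≡381, s^16≡1977
17 = 16 + 1, so s^17 ≡ 1977·2243 ≡ 1673 (mod 2983)
s^17 mod 2983 = 1673 matches H(m).

accept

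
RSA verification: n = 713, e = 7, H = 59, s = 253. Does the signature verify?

Squares mod 713: s^1≡253, s^2≡552, s^4≡253
7 = 4 + 2 + 1, so s^7 ≡ 253·552·253 ≡ 253 (mod 713)
253 ≠ 59, so verification fails.

does not verify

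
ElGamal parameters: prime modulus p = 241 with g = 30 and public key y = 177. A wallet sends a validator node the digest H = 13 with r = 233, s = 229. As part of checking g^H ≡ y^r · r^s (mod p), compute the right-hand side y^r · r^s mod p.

177^2 = 31329 ≡ 240
177^4 ≡ 240^2 = 57600 ≡ 1
177^8 ≡ 1^2 = 1
177^16 ≡ 1^2 = 1
177^32 ≡ 1^2 = 1
177^64 ≡ 1^2 = 1
177^128 ≡ 1^2 = 1
233 = 128 + 64 + 32 + 8 + 1, so 177^233 ≡ 1·1·1·1·177 ≡ 177 (mod 241)
233^2 = 54289 ≡ 64
233^4 ≡ 64^2 = 4096 ≡ 240
233^8 ≡ 240^2 = 57600 ≡ 1
233^16 ≡ 1^2 = 1
233^32 ≡ 1^2 = 1
233^64 ≡ 1^2 = 1
233^128 ≡ 1^2 = 1
229 = 128 + 64 + 32 + 4 + 1, so 233^229 ≡ 1·1·1·240·233 ≡ 8 (mod 241)
y^r · r^s ≡ 177·8 = 1416 ≡ 211 (mod 241)

211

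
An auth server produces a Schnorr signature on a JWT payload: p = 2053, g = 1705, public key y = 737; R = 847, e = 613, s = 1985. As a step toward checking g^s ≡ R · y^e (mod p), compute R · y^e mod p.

676

737^2 = 543169 ≡ 1177
737^4 ≡ 1177^2 = 1385329 ≡ 1607
737^8 ≡ 1607^2 = 2582449 ≡ 1828
737^16 ≡ 1828^2 = 3341584 ≡ 1353
737^32 ≡ 1353^2 = 1830609 ≡ 1386
737^64 ≡ 1386^2 = 1920996 ≡ 1441
737^128 ≡ 1441^2 = 2076481 ≡ 898
737^256 ≡ 898^2 = 806404 ≡ 1628
737^512 ≡ 1628^2 = 2650384 ≡ 2014
613 = 512 + 64 + 32 + 4 + 1, so 737^613 ≡ 2014·1441·1386·1607·737 ≡ 997 (mod 2053)
R · y^e ≡ 847·997 = 844459 ≡ 676 (mod 2053)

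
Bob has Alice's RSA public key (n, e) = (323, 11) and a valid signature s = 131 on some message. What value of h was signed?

s^2 ≡ 131^2 = 17161 ≡ 42
s^4 ≡ 42^2 = 1764 ≡ 149
s^8 ≡ 149^2 = 22201 ≡ 237
11 = 8 + 2 + 1, so s^11 ≡ 237·42·131 ≡ 23 (mod 323)

23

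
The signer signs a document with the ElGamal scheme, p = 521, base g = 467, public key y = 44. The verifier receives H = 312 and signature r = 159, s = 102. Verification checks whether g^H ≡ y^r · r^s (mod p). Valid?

Left side g^H mod p:
467^2 = 218089 ≡ 311
467^4 ≡ 311^2 = 96721 ≡ 336
467^8 ≡ 336^2 = 112896 ≡ 360
467^16 ≡ 360^2 = 129600 ≡ 392
467^32 ≡ 392^2 = 153664 ≡ 490
467^64 ≡ 490^2 = 240100 ≡ 440
467^128 ≡ 440^2 = 193600 ≡ 309
467^256 ≡ 309^2 = 95481 ≡ 138
312 = 256 + 32 + 16 + 8, so 467^312 ≡ 138·490·392·360 ≡ 516 (mod 521)
Right side y^r · r^s mod p:
44^2 = 1936 ≡ 373
44^4 ≡ 373^2 = 139129 ≡ 22
44^8 ≡ 22^2 = 484
44^16 ≡ 484^2 = 234256 ≡ 327
44^32 ≡ 327^2 = 106929 ≡ 124
44^64 ≡ 124^2 = 15376 ≡ 267
44^128 ≡ 267^2 = 71289 ≡ 433
159 = 128 + 16 + 8 + 4 + 2 + 1, so 44^159 ≡ 433·327·484·22·373·44 ≡ 273 (mod 521)
159^2 = 25281 ≡ 273
159^4 ≡ 273^2 = 74529 ≡ 26
159^8 ≡ 26^2 = 676 ≡ 155
159^16 ≡ 155^2 = 24025 ≡ 59
159^32 ≡ 59^2 = 3481 ≡ 355
159^64 ≡ 355^2 = 126025 ≡ 464
102 = 64 + 32 + 4 + 2, so 159^102 ≡ 464·355·26·273 ≡ 208 (mod 521)
273·208 = 56784 ≡ 516 (mod 521)
516 ≡ 516 (mod 521), so the signature is genuine.

yes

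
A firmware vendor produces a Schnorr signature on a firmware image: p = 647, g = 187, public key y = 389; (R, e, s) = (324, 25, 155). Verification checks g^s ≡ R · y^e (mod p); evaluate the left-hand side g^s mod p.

270

Squares mod 647: 187^1≡187, 187^2≡31, 187^4≡314, 187^8≡252, 187^16≡98, 187^32≡546, 187^64≡496, 187^128≡156
155 = 128 + 16 + 8 + 2 + 1, so 187^155 ≡ 156·98·252·31·187 ≡ 270 (mod 647)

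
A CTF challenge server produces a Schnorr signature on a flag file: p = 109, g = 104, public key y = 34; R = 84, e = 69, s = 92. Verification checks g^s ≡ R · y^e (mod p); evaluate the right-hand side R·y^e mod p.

49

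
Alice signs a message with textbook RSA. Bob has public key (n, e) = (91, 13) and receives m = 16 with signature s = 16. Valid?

yes

s^2 ≡ 16^2 = 256 ≡ 74
s^4 ≡ 74^2 = 5476 ≡ 16
s^8 ≡ 16^2 = 256 ≡ 74
13 = 8 + 4 + 1, so s^13 ≡ 74·16·16 ≡ 16 (mod 91)
Since 16 equals the digest 16, verification succeeds.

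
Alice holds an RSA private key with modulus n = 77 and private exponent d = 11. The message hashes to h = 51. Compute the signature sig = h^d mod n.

h^2 ≡ 51^2 = 2601 ≡ 60
h^4 ≡ 60^2 = 3600 ≡ 58
h^8 ≡ 58^2 = 3364 ≡ 53
11 = 8 + 2 + 1, so h^11 ≡ 53·60·51 ≡ 18 (mod 77)

18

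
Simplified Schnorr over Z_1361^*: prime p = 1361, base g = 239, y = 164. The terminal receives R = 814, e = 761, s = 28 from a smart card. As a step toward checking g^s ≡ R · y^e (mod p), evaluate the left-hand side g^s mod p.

169

Squares mod 1361: 239^1≡239, 239^2≡1320, 239^4≡320, 239^8≡325, 239^16≡828
28 = 16 + 8 + 4, so 239^28 ≡ 828·325·320 ≡ 169 (mod 1361)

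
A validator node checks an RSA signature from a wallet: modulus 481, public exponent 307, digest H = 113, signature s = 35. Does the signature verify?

verifies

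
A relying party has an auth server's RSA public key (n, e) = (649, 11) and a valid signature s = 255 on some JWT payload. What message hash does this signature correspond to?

497

s^2 ≡ 255^2 = 65025 ≡ 125
s^4 ≡ 125^2 = 15625 ≡ 49
s^8 ≡ 49^2 = 2401 ≡ 454
11 = 8 + 2 + 1, so s^11 ≡ 454·125·255 ≡ 497 (mod 649)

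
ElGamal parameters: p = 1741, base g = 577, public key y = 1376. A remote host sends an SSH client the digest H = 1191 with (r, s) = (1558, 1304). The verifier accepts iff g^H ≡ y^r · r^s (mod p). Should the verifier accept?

Left side g^H mod p:
577^2 = 332929 ≡ 398
577^4 ≡ 398^2 = 158404 ≡ 1714
577^8 ≡ 1714^2 = 2937796 ≡ 729
577^16 ≡ 729^2 = 531441 ≡ 436
577^32 ≡ 436^2 = 190096 ≡ 327
577^64 ≡ 327^2 = 106929 ≡ 728
577^128 ≡ 728^2 = 529984 ≡ 720
577^256 ≡ 720^2 = 518400 ≡ 1323
577^512 ≡ 1323^2 = 1750329 ≡ 624
577^1024 ≡ 624^2 = 389376 ≡ 1133
1191 = 1024 + 128 + 32 + 4 + 2 + 1, so 577^1191 ≡ 1133·720·327·1714·398·577 ≡ 76 (mod 1741)
Right side y^r · r^s mod p:
1376^2 = 1893376 ≡ 909
1376^4 ≡ 909^2 = 826281 ≡ 1047
1376^8 ≡ 1047^2 = 1096209 ≡ 1120
1376^16 ≡ 1120^2 = 1254400 ≡ 880
1376^32 ≡ 880^2 = 774400 ≡ 1396
1376^64 ≡ 1396^2 = 1948816 ≡ 637
1376^128 ≡ 637^2 = 405769 ≡ 116
1376^256 ≡ 116^2 = 13456 ≡ 1269
1376^512 ≡ 1269^2 = 1610361 ≡ 1677
1376^1024 ≡ 1677^2 = 2812329 ≡ 614
1558 = 1024 + 512 + 16 + 4 + 2, so 1376^1558 ≡ 614·1677·880·1047·909 ≡ 56 (mod 1741)
1558^2 = 2427364 ≡ 410
1558^4 ≡ 410^2 = 168100 ≡ 964
1558^8 ≡ 964^2 = 929296 ≡ 1343
1558^16 ≡ 1343^2 = 1803649 ≡ 1714
1558^32 ≡ 1714^2 = 2937796 ≡ 729
1558^64 ≡ 729^2 = 531441 ≡ 436
1558^128 ≡ 436^2 = 190096 ≡ 327
1558^256 ≡ 327^2 = 106929 ≡ 728
1558^512 ≡ 728^2 = 529984 ≡ 720
1558^1024 ≡ 720^2 = 518400 ≡ 1323
1304 = 1024 + 256 + 16 + 8, so 1558^1304 ≡ 1323·728·1714·1343 ≡ 1617 (mod 1741)
56·1617 = 90552 ≡ 20 (mod 1741)
76 ≠ 20, so verification fails.

reject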